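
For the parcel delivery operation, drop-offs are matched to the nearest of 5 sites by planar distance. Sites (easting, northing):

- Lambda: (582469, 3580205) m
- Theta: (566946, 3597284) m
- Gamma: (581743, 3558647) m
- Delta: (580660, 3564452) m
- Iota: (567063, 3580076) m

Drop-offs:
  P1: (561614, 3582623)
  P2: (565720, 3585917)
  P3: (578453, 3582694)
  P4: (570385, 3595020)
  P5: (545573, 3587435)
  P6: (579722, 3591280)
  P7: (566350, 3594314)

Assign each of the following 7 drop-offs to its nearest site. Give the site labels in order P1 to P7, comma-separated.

P1 → Iota (d²=36178810.00)
P2 → Iota (d²=35920930.00)
P3 → Lambda (d²=22323377.00)
P4 → Theta (d²=16952417.00)
P5 → Iota (d²=515974981.00)
P6 → Lambda (d²=130201634.00)
P7 → Theta (d²=9176116.00)

Iota, Iota, Lambda, Theta, Iota, Lambda, Theta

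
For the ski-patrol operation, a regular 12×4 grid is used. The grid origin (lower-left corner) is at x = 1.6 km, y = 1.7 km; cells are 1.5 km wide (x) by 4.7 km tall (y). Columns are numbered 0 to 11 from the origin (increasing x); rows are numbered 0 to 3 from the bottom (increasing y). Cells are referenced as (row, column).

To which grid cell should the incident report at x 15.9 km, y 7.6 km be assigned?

Column index: ⌊(15.9 − 1.6) / 1.5⌋ = ⌊9.533⌋ = 9
Row offset from origin: ⌊(7.6 − 1.7) / 4.7⌋ = ⌊1.255⌋ = 1 → row 1

(1, 9)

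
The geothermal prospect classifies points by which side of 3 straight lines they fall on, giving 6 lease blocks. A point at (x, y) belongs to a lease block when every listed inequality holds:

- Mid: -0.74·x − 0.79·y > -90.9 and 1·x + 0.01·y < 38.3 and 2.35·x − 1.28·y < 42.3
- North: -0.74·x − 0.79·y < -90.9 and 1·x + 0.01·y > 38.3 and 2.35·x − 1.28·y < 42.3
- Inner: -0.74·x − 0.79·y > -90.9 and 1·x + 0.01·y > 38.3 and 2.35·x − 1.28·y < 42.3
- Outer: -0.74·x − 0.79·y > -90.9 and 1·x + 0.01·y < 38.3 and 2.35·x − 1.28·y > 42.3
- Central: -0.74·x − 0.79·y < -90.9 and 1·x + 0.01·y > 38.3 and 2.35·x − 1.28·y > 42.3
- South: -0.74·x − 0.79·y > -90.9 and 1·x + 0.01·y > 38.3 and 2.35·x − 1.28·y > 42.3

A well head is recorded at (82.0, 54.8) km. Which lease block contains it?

Central

-0.74·82.0 − 0.79·54.8 = -103.972, which is < -90.9
1·82.0 + 0.01·54.8 = 82.548, which is > 38.3
2.35·82.0 − 1.28·54.8 = 122.556, which is > 42.3
This sign pattern matches Central.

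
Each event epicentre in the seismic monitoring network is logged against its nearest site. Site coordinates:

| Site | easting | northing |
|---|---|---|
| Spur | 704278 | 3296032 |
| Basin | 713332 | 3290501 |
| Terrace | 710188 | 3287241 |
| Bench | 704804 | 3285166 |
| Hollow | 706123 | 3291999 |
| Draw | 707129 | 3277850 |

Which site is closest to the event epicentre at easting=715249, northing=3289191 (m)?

Basin

Squared distances to each site:
Spur: 167162122.000; Basin: 5390989.000; Terrace: 29416221.000; Bench: 125298650.000; Hollow: 91168740.000; Draw: 194552681.000.
Minimum at Basin.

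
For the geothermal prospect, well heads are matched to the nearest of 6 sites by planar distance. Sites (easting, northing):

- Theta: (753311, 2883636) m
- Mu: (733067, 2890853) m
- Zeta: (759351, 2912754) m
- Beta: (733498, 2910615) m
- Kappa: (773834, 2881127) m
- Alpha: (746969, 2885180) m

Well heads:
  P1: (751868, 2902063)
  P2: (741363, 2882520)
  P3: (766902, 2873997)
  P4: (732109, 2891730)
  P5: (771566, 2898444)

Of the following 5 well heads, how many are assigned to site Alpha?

P1 → Zeta
P2 → Alpha
P3 → Kappa
P4 → Mu
P5 → Kappa
1 of the 5 goes to Alpha.

1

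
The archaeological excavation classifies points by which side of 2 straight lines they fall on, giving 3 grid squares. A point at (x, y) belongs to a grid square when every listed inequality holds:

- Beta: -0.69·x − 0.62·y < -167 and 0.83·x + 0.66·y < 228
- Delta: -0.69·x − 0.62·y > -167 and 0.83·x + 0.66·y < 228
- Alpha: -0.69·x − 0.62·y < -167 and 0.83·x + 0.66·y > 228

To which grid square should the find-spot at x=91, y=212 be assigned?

-0.69·91 − 0.62·212 = -194.230, which is < -167
0.83·91 + 0.66·212 = 215.450, which is < 228
This sign pattern matches Beta.

Beta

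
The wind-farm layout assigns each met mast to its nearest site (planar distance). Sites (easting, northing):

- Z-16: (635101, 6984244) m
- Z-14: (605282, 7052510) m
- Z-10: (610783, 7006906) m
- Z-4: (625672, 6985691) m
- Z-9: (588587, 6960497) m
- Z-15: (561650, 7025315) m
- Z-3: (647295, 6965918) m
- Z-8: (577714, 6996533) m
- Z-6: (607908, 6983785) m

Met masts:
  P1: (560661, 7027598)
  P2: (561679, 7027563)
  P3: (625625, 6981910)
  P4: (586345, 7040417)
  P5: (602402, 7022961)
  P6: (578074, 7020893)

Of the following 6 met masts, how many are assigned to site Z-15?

P1 → Z-15
P2 → Z-15
P3 → Z-4
P4 → Z-14
P5 → Z-10
P6 → Z-15
3 of the 6 go to Z-15.

3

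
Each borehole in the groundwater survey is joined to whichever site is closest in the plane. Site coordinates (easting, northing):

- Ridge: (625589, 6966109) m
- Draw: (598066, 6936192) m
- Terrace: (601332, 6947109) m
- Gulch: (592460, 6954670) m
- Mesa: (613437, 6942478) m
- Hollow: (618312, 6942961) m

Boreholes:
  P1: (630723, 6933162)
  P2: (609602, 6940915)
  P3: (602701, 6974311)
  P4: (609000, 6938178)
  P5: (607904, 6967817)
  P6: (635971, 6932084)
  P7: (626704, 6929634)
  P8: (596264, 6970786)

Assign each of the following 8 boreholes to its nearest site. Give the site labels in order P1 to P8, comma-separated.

Hollow, Mesa, Gulch, Mesa, Ridge, Hollow, Hollow, Gulch

P1 → Hollow (d²=250053322.00)
P2 → Mesa (d²=17150194.00)
P3 → Gulch (d²=490646962.00)
P4 → Mesa (d²=38176969.00)
P5 → Ridge (d²=315676489.00)
P6 → Hollow (d²=430149410.00)
P7 → Hollow (d²=248034593.00)
P8 → Gulch (d²=274195872.00)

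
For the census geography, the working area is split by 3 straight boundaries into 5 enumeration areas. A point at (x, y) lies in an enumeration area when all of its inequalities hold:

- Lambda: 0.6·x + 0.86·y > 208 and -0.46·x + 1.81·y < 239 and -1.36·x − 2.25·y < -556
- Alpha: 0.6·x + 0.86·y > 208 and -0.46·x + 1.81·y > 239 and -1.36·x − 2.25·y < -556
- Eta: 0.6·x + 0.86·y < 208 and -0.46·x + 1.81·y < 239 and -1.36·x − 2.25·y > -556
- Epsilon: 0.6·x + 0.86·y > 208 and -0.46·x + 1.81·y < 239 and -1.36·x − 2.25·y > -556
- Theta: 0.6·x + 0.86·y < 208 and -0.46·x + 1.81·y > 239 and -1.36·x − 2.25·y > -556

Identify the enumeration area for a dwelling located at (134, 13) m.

0.6·134 + 0.86·13 = 91.580, which is < 208
-0.46·134 + 1.81·13 = -38.110, which is < 239
-1.36·134 − 2.25·13 = -211.490, which is > -556
This sign pattern matches Eta.

Eta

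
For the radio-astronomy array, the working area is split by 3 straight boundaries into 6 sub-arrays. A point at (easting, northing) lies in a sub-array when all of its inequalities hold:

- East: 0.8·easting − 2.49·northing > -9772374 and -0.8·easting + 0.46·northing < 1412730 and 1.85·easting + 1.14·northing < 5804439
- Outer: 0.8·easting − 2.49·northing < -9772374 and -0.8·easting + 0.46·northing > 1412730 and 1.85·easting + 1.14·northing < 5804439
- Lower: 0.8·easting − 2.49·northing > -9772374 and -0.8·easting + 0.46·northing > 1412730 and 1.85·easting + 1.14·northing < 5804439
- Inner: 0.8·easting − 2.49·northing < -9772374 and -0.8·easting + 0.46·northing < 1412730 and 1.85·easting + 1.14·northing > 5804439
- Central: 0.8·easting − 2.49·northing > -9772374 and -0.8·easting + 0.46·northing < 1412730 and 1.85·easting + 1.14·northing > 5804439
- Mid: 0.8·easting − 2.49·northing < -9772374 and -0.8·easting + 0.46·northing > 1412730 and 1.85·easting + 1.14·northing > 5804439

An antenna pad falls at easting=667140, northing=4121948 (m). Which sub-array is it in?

Central

0.8·667140 − 2.49·4121948 = -9729938.520, which is > -9772374
-0.8·667140 + 0.46·4121948 = 1362384.080, which is < 1412730
1.85·667140 + 1.14·4121948 = 5933229.720, which is > 5804439
This sign pattern matches Central.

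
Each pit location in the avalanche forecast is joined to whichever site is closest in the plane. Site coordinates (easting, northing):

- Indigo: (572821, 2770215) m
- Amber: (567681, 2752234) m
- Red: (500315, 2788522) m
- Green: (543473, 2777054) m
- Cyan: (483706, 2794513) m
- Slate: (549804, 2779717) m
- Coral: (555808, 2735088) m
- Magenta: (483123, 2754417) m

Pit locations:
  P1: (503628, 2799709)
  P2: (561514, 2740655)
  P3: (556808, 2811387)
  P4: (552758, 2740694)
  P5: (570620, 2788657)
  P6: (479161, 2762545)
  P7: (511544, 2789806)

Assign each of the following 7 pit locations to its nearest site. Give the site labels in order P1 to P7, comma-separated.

P1 → Red (d²=136124938.00)
P2 → Coral (d²=63549925.00)
P3 → Slate (d²=1052044916.00)
P4 → Coral (d²=40729736.00)
P5 → Indigo (d²=344951765.00)
P6 → Magenta (d²=81761828.00)
P7 → Red (d²=127739097.00)

Red, Coral, Slate, Coral, Indigo, Magenta, Red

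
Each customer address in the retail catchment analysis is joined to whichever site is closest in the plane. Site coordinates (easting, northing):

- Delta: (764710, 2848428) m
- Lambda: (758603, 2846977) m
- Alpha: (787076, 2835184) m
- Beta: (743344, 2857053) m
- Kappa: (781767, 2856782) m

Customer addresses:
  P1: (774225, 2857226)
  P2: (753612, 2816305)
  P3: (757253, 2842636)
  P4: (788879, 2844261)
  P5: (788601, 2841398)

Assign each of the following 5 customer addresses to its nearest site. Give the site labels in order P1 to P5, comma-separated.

Kappa, Lambda, Lambda, Alpha, Alpha

P1 → Kappa (d²=57078900.00)
P2 → Lambda (d²=965681665.00)
P3 → Lambda (d²=20666781.00)
P4 → Alpha (d²=85642738.00)
P5 → Alpha (d²=40939421.00)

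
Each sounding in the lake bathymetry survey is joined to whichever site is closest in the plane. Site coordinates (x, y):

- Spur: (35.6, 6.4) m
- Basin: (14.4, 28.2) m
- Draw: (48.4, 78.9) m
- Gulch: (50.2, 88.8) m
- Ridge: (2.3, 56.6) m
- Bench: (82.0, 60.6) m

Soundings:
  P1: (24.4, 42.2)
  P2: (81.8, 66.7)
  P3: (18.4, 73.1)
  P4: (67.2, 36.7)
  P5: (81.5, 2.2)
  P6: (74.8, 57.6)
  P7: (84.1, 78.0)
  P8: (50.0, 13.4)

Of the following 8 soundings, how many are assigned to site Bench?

4

P1 → Basin
P2 → Bench
P3 → Ridge
P4 → Bench
P5 → Spur
P6 → Bench
P7 → Bench
P8 → Spur
4 of the 8 go to Bench.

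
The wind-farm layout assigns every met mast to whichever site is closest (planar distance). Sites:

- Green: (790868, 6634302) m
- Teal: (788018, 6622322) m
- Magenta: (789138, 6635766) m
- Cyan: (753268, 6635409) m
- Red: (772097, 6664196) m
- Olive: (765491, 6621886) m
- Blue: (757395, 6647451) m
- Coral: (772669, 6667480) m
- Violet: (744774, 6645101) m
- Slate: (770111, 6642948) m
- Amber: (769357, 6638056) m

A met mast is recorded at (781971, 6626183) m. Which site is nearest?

Teal

Squared distances to each site:
Green: 145074770.000; Teal: 51473530.000; Magenta: 143199778.000; Cyan: 908981285.000; Red: 1542484045.000; Olive: 290054609.000; Blue: 1056307600.000; Coral: 1791969413.000; Violet: 1741507533.000; Slate: 421724825.000; Amber: 300081125.000.
Minimum at Teal.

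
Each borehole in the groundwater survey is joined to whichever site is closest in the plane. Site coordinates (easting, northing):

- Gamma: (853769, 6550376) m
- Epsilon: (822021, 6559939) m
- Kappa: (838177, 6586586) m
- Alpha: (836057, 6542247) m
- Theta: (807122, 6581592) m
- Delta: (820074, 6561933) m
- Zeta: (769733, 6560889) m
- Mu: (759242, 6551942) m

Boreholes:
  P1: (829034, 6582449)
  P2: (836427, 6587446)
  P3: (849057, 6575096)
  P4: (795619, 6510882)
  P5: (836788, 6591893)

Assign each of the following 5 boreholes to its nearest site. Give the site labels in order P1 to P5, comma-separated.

Kappa, Kappa, Kappa, Alpha, Kappa

P1 → Kappa (d²=100709218.00)
P2 → Kappa (d²=3802100.00)
P3 → Kappa (d²=250394500.00)
P4 → Alpha (d²=2618995069.00)
P5 → Kappa (d²=30093570.00)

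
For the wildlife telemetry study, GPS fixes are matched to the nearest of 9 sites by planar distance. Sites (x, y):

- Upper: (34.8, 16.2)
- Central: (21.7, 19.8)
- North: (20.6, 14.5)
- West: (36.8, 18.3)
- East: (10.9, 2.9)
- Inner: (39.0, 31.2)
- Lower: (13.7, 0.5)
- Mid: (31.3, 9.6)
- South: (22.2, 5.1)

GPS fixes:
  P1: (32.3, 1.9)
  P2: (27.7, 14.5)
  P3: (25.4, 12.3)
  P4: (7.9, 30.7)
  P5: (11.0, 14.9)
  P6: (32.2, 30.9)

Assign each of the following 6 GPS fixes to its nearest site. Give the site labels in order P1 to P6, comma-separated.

P1 → Mid (d²=60.29)
P2 → Mid (d²=36.97)
P3 → North (d²=27.88)
P4 → Central (d²=309.25)
P5 → North (d²=92.32)
P6 → Inner (d²=46.33)

Mid, Mid, North, Central, North, Inner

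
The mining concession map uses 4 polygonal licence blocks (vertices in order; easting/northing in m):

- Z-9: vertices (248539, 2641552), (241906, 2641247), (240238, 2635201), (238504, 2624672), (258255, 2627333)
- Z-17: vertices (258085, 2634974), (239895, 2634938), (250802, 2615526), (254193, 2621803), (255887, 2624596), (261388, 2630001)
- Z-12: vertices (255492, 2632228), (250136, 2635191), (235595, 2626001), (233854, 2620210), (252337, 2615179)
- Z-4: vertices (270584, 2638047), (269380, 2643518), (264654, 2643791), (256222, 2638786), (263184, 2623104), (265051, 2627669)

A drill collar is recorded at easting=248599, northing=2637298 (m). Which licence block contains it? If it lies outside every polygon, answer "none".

Z-9

Cast a ray rightward from (248599, 2637298). For each polygon, the edges (by vertex number in listed order) whose endpoints lie on opposite sides of northing = 2637298, where each meets that height, and whether that is right or left of the point:
Z-9: 2–3 at easting≈240816.5 (left), 5–1 at easting≈251445.8 (right) → 1 crossing.
Z-17: no edge straddles that height → 0 crossings.
Z-12: no edge straddles that height → 0 crossings.
Z-4: 4–5 at easting≈256882.6 (right), 6–1 at easting≈270184.7 (right) → 2 crossings.
Only Z-9 has an odd count, so the point is inside Z-9.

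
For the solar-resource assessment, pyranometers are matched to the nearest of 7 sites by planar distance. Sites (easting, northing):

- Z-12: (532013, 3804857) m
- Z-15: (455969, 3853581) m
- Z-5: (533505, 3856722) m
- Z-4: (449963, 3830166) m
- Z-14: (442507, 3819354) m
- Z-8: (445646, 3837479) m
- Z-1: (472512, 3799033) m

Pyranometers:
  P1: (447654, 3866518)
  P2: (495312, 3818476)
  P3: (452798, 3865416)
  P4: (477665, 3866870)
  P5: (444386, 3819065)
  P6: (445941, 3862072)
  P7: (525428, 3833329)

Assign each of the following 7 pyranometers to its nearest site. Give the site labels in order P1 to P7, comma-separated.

P1 → Z-15 (d²=236505194.00)
P2 → Z-1 (d²=897870249.00)
P3 → Z-15 (d²=150122466.00)
P4 → Z-15 (d²=647313937.00)
P5 → Z-14 (d²=3614162.00)
P6 → Z-15 (d²=172657865.00)
P7 → Z-5 (d²=612470378.00)

Z-15, Z-1, Z-15, Z-15, Z-14, Z-15, Z-5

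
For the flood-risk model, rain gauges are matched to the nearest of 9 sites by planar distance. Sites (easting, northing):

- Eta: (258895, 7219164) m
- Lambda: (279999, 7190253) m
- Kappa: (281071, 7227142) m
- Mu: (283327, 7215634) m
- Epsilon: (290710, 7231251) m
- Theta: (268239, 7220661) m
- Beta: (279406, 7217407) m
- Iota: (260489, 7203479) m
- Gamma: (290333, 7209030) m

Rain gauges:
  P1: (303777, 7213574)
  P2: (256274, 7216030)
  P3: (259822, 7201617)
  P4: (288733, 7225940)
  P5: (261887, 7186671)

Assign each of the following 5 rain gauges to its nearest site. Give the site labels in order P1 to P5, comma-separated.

Gamma, Eta, Iota, Epsilon, Iota

P1 → Gamma (d²=201389072.00)
P2 → Eta (d²=16691597.00)
P3 → Iota (d²=3911933.00)
P4 → Epsilon (d²=32115250.00)
P5 → Iota (d²=284463268.00)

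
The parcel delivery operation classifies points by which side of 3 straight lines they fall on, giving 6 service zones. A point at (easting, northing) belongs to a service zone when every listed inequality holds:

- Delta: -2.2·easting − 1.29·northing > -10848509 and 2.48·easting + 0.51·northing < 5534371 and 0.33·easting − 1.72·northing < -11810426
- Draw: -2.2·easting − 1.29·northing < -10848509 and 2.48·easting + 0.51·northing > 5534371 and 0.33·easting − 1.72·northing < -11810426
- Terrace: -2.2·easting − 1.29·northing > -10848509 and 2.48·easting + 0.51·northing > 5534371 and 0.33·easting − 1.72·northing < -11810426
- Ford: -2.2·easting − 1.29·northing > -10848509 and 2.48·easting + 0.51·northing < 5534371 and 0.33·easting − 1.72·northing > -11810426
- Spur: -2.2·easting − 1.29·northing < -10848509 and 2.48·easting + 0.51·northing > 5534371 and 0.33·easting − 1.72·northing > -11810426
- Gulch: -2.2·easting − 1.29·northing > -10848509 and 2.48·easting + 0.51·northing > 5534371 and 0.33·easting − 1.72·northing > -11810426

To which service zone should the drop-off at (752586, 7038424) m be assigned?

Delta

-2.2·752586 − 1.29·7038424 = -10735256.160, which is > -10848509
2.48·752586 + 0.51·7038424 = 5456009.520, which is < 5534371
0.33·752586 − 1.72·7038424 = -11857735.900, which is < -11810426
This sign pattern matches Delta.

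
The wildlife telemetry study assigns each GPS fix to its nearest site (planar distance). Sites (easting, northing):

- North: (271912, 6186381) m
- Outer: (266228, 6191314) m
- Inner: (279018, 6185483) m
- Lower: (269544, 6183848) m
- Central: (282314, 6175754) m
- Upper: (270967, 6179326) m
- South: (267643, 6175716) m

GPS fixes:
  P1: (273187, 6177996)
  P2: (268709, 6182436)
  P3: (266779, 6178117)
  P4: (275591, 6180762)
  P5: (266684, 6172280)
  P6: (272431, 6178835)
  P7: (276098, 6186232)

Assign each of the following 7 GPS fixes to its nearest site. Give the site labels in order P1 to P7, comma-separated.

P1 → Upper (d²=6697300.00)
P2 → Lower (d²=2690969.00)
P3 → South (d²=6511297.00)
P4 → Upper (d²=23443472.00)
P5 → South (d²=12725777.00)
P6 → Upper (d²=2384377.00)
P7 → Inner (d²=9087401.00)

Upper, Lower, South, Upper, South, Upper, Inner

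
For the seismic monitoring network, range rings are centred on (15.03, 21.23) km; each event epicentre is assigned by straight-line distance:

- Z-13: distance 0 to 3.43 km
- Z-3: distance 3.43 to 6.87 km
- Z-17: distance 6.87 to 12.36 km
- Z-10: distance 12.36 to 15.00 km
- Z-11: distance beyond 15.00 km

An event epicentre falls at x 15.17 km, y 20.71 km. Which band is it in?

Z-13

Distance = √((15.17−15.03)² + (20.71−21.23)²) = √(0.020 + 0.270) = 0.539 km.
0 ≤ 0.539 < 3.43 → Z-13.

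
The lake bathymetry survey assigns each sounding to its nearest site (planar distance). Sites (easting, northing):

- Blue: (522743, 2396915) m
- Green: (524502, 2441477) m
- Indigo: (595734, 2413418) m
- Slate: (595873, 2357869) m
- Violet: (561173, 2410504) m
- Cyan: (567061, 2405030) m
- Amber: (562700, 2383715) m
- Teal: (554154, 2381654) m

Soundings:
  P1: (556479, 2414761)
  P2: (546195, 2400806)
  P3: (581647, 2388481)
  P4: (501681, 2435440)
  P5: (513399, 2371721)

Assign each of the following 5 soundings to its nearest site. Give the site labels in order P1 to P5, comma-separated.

Violet, Violet, Amber, Green, Blue

P1 → Violet (d²=40155685.00)
P2 → Violet (d²=318391688.00)
P3 → Amber (d²=381703565.00)
P4 → Green (d²=557243410.00)
P5 → Blue (d²=722047972.00)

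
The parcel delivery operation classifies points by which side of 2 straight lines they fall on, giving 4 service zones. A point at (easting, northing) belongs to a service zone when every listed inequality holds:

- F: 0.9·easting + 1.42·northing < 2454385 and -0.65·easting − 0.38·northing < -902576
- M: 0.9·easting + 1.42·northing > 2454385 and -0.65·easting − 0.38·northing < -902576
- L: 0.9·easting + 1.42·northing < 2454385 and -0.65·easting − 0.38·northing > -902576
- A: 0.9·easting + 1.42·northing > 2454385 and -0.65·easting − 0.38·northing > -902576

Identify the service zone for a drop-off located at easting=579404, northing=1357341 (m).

0.9·579404 + 1.42·1357341 = 2448887.820, which is < 2454385
-0.65·579404 − 0.38·1357341 = -892402.180, which is > -902576
This sign pattern matches L.

L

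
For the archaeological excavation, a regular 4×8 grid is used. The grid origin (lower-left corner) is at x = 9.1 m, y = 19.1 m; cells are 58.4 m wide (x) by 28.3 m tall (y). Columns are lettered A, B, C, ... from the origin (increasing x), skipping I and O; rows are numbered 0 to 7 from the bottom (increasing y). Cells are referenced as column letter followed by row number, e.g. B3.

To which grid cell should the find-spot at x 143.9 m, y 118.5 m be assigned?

Column index: ⌊(143.9 − 9.1) / 58.4⌋ = ⌊2.308⌋ = 2 → column C
Row offset from origin: ⌊(118.5 − 19.1) / 28.3⌋ = ⌊3.512⌋ = 3 → row 3

C3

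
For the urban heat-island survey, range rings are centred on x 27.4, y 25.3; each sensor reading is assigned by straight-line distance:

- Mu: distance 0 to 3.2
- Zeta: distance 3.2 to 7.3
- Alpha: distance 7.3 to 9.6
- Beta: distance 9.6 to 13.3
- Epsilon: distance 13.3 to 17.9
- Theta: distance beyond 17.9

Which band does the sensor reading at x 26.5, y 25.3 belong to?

Distance = √((26.5−27.4)² + (25.3−25.3)²) = √(0.810 + 0.000) = 0.900.
0 ≤ 0.900 < 3.2 → Mu.

Mu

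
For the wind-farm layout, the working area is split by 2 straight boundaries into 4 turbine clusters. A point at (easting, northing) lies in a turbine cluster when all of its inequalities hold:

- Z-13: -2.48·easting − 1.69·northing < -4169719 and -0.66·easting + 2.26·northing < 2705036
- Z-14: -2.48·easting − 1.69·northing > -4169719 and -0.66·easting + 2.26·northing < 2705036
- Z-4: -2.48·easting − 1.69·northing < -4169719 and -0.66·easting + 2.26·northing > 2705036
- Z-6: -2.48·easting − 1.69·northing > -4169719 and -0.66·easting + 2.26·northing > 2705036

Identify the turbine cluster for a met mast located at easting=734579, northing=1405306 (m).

-2.48·734579 − 1.69·1405306 = -4196723.060, which is < -4169719
-0.66·734579 + 2.26·1405306 = 2691169.420, which is < 2705036
This sign pattern matches Z-13.

Z-13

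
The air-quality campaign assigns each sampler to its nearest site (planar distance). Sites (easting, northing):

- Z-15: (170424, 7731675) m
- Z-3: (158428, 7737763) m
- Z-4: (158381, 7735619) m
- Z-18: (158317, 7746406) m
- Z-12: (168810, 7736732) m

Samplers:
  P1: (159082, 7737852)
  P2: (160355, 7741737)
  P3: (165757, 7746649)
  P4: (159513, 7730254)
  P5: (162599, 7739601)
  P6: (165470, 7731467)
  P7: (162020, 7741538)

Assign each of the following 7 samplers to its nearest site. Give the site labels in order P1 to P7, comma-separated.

P1 → Z-3 (d²=435637.00)
P2 → Z-3 (d²=19506005.00)
P3 → Z-18 (d²=55412649.00)
P4 → Z-4 (d²=30064649.00)
P5 → Z-3 (d²=20775485.00)
P6 → Z-15 (d²=24585380.00)
P7 → Z-3 (d²=27153089.00)

Z-3, Z-3, Z-18, Z-4, Z-3, Z-15, Z-3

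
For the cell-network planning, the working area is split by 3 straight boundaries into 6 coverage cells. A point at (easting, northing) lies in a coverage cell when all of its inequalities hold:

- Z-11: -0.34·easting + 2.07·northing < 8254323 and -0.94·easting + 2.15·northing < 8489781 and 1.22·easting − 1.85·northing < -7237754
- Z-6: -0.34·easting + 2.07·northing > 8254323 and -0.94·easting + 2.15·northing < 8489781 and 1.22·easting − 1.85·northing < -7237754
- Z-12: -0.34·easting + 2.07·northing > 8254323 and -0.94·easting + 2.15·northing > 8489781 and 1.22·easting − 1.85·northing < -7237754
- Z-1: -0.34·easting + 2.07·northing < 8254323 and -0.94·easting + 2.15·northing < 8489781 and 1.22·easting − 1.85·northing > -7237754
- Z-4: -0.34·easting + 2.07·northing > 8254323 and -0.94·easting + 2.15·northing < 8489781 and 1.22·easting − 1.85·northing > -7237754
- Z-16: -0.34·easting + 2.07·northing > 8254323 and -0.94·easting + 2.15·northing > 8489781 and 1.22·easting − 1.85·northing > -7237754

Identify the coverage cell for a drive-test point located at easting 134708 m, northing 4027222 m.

-0.34·134708 + 2.07·4027222 = 8290548.820, which is > 8254323
-0.94·134708 + 2.15·4027222 = 8531901.780, which is > 8489781
1.22·134708 − 1.85·4027222 = -7286016.940, which is < -7237754
This sign pattern matches Z-12.

Z-12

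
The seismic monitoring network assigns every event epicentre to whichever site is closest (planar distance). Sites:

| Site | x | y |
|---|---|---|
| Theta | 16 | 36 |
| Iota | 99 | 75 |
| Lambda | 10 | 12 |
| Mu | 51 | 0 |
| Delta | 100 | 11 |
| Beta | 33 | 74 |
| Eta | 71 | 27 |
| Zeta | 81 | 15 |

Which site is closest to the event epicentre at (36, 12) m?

Squared distances to each site:
Theta: 976.000; Iota: 7938.000; Lambda: 676.000; Mu: 369.000; Delta: 4097.000; Beta: 3853.000; Eta: 1450.000; Zeta: 2034.000.
Minimum at Mu.

Mu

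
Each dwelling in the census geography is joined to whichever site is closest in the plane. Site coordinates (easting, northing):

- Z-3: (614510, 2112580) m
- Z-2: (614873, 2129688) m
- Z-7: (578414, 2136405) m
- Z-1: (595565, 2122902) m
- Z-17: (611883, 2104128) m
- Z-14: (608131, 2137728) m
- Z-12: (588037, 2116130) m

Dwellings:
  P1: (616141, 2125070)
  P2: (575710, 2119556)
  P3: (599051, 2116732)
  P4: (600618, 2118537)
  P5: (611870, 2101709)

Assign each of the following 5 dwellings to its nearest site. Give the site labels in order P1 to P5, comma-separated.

P1 → Z-2 (d²=22933748.00)
P2 → Z-12 (d²=163692405.00)
P3 → Z-1 (d²=50221096.00)
P4 → Z-1 (d²=44586034.00)
P5 → Z-17 (d²=5851730.00)

Z-2, Z-12, Z-1, Z-1, Z-17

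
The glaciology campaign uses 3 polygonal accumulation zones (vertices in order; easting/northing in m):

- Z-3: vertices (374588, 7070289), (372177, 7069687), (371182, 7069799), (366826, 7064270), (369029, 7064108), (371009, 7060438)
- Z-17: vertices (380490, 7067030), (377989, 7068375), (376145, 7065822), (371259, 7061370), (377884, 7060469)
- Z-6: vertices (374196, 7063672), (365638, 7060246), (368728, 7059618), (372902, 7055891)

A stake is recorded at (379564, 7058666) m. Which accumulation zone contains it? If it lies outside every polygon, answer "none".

none

Cast a ray rightward from (379564, 7058666). For each polygon, the edges (by vertex number in listed order) whose endpoints lie on opposite sides of northing = 7058666, where each meets that height, and whether that is right or left of the point:
Z-3: no edge straddles that height → 0 crossings.
Z-17: no edge straddles that height → 0 crossings.
Z-6: 3–4 at easting≈369794.2 (left), 4–1 at easting≈373363.5 (left) → 0 crossings.
All counts are even, so the point lies outside every listed polygon.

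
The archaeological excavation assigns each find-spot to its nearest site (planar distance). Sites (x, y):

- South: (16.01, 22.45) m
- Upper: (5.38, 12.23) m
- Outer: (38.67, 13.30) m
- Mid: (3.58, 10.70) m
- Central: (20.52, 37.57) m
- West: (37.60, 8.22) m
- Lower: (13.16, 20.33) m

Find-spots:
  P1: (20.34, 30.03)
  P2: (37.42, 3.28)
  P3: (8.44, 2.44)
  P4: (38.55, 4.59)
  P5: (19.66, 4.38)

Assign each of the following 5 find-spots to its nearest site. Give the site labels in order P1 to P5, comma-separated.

Central, West, Mid, West, Upper

P1 → Central (d²=56.88)
P2 → West (d²=24.44)
P3 → Mid (d²=91.85)
P4 → West (d²=14.08)
P5 → Upper (d²=265.54)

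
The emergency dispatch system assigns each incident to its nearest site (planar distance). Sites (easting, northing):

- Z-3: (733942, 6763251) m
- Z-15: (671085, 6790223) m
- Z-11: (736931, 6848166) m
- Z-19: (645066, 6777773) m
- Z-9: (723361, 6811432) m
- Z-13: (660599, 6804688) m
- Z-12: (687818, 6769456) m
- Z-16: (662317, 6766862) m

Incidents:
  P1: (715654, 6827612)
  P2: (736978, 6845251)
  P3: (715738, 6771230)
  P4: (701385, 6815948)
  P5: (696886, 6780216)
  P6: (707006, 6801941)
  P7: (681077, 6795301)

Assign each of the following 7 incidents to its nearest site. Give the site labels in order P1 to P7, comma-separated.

P1 → Z-9 (d²=321190249.00)
P2 → Z-11 (d²=8499434.00)
P3 → Z-3 (d²=395050057.00)
P4 → Z-9 (d²=503338832.00)
P5 → Z-12 (d²=198006224.00)
P6 → Z-9 (d²=357565106.00)
P7 → Z-15 (d²=125626148.00)

Z-9, Z-11, Z-3, Z-9, Z-12, Z-9, Z-15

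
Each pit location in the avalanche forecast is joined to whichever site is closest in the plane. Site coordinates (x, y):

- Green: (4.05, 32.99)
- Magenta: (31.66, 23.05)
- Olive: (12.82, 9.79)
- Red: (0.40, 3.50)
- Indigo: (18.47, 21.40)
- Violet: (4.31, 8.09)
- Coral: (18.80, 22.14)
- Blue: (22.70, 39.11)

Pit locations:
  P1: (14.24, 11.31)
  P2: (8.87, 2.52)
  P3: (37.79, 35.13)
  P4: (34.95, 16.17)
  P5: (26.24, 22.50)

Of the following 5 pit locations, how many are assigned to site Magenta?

3

P1 → Olive
P2 → Violet
P3 → Magenta
P4 → Magenta
P5 → Magenta
3 of the 5 go to Magenta.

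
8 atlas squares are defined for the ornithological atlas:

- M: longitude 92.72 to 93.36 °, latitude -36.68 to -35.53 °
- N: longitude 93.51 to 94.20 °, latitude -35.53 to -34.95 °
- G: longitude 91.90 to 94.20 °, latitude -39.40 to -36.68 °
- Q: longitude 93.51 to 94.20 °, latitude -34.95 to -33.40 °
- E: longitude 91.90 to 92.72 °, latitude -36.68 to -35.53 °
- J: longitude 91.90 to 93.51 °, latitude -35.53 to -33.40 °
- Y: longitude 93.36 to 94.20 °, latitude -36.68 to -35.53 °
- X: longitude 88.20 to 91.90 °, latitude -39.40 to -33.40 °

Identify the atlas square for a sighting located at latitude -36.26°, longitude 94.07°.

The point has longitude = 94.07 and latitude = -36.26.
Only Y satisfies 93.36 ≤ longitude ≤ 94.20 and -36.68 ≤ latitude ≤ -35.53.

Y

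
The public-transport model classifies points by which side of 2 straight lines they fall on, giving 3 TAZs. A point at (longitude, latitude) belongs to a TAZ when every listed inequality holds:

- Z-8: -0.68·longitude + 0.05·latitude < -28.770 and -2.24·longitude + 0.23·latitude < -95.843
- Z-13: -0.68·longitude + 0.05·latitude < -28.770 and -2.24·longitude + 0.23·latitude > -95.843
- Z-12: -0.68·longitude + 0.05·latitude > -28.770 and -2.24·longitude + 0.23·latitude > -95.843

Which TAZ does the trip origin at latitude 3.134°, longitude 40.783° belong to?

Z-12

-0.68·40.783 + 0.05·3.134 = -27.576, which is > -28.770
-2.24·40.783 + 0.23·3.134 = -90.633, which is > -95.843
This sign pattern matches Z-12.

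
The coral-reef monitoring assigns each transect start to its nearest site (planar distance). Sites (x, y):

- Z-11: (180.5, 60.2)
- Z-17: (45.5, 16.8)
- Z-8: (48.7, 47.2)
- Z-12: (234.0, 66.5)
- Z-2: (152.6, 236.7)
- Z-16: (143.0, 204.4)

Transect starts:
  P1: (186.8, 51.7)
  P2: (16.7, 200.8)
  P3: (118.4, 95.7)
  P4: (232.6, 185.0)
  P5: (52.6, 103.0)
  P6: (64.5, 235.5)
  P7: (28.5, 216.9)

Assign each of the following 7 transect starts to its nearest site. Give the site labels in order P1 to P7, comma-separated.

P1 → Z-11 (d²=111.94)
P2 → Z-16 (d²=15964.65)
P3 → Z-11 (d²=5116.66)
P4 → Z-16 (d²=8404.52)
P5 → Z-8 (d²=3128.85)
P6 → Z-16 (d²=7129.46)
P7 → Z-16 (d²=13266.50)

Z-11, Z-16, Z-11, Z-16, Z-8, Z-16, Z-16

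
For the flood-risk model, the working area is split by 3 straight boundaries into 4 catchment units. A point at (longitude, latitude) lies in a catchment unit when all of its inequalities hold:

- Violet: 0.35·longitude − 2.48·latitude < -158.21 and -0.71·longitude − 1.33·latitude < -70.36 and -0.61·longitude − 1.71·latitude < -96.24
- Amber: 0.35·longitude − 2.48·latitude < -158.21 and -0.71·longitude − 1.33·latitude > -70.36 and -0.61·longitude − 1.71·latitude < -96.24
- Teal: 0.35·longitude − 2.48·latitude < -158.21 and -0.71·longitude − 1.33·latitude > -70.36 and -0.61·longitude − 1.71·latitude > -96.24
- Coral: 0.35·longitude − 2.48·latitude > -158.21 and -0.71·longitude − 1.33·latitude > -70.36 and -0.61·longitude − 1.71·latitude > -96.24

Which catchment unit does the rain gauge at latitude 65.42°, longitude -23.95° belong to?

Amber

0.35·-23.95 − 2.48·65.42 = -170.624, which is < -158.21
-0.71·-23.95 − 1.33·65.42 = -70.004, which is > -70.36
-0.61·-23.95 − 1.71·65.42 = -97.259, which is < -96.24
This sign pattern matches Amber.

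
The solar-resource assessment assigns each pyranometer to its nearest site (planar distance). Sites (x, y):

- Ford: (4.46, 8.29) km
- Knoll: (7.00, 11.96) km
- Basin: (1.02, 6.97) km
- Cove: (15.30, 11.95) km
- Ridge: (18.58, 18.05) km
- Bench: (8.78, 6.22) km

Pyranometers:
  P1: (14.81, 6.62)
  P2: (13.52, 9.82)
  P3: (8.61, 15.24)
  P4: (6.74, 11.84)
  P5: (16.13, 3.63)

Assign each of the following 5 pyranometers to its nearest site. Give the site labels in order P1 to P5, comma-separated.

Cove, Cove, Knoll, Knoll, Bench

P1 → Cove (d²=28.65)
P2 → Cove (d²=7.71)
P3 → Knoll (d²=13.35)
P4 → Knoll (d²=0.08)
P5 → Bench (d²=60.73)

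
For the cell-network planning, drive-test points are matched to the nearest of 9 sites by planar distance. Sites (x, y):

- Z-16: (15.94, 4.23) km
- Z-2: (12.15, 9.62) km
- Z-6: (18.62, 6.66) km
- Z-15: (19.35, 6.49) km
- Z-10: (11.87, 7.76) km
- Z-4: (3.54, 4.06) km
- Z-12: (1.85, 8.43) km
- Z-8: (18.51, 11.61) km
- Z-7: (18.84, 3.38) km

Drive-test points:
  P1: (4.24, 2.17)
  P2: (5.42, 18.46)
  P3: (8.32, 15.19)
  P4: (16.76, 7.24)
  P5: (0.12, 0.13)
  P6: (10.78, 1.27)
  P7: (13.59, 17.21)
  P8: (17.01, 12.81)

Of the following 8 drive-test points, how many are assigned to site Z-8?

2

P1 → Z-4
P2 → Z-12
P3 → Z-2
P4 → Z-6
P5 → Z-4
P6 → Z-16
P7 → Z-8
P8 → Z-8
2 of the 8 go to Z-8.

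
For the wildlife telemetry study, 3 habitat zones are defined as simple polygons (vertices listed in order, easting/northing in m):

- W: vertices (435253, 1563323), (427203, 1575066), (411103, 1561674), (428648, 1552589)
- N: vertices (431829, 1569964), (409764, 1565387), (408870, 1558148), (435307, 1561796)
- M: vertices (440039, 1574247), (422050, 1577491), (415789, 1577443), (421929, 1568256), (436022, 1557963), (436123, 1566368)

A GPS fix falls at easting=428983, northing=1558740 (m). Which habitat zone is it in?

Cast a ray rightward from (428983, 1558740). For each polygon, the edges (by vertex number in listed order) whose endpoints lie on opposite sides of northing = 1558740, where each meets that height, and whether that is right or left of the point:
W: 3–4 at easting≈416769.2 (left), 4–1 at easting≈432432.9 (right) → 1 crossing.
N: 2–3 at easting≈408943.1 (left), 3–4 at easting≈413160.2 (left) → 0 crossings.
M: 4–5 at easting≈434958.1 (right), 5–6 at easting≈436031.3 (right) → 2 crossings.
Only W has an odd count, so the point is inside W.

W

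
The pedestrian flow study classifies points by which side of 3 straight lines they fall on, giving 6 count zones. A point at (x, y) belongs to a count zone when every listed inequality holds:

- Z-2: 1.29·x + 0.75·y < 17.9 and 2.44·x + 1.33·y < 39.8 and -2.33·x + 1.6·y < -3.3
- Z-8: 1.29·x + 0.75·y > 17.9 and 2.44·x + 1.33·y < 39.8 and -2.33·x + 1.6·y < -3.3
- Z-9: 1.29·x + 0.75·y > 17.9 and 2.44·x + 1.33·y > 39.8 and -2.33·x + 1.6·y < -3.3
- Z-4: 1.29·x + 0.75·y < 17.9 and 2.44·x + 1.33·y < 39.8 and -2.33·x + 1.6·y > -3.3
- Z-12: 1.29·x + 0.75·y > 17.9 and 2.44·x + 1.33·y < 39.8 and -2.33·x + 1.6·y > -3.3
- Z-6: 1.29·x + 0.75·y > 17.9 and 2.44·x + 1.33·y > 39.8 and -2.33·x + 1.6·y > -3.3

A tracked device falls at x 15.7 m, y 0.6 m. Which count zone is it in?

Z-8

1.29·15.7 + 0.75·0.6 = 20.703, which is > 17.9
2.44·15.7 + 1.33·0.6 = 39.106, which is < 39.8
-2.33·15.7 + 1.6·0.6 = -35.621, which is < -3.3
This sign pattern matches Z-8.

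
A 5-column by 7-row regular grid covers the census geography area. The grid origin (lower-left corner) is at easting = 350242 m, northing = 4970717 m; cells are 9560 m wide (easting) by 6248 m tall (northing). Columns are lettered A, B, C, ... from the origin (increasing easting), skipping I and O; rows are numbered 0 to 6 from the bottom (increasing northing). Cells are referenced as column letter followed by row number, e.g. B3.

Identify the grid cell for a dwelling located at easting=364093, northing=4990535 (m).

B3

Column index: ⌊(364093 − 350242) / 9560⌋ = ⌊1.449⌋ = 1 → column B
Row offset from origin: ⌊(4990535 − 4970717) / 6248⌋ = ⌊3.172⌋ = 3 → row 3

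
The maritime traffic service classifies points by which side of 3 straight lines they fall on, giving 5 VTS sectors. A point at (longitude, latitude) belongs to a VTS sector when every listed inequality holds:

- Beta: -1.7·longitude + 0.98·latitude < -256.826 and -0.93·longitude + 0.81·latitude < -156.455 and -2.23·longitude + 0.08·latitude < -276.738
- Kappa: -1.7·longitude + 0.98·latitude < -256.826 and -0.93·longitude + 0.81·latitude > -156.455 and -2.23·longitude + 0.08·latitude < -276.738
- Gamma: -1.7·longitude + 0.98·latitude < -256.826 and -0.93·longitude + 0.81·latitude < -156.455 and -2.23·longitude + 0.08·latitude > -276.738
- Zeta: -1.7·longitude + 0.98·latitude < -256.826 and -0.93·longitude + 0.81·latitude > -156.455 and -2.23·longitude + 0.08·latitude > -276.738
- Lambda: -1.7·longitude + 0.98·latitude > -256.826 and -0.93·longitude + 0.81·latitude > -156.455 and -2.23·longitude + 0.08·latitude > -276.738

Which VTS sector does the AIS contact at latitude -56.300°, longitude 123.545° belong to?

Beta

-1.7·123.545 + 0.98·-56.300 = -265.200, which is < -256.826
-0.93·123.545 + 0.81·-56.300 = -160.500, which is < -156.455
-2.23·123.545 + 0.08·-56.300 = -280.009, which is < -276.738
This sign pattern matches Beta.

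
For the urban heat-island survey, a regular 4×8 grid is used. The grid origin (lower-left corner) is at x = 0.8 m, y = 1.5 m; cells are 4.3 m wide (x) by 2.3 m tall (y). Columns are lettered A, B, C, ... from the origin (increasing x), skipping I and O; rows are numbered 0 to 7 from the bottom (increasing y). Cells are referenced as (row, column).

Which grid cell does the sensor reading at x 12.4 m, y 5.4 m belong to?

Column index: ⌊(12.4 − 0.8) / 4.3⌋ = ⌊2.698⌋ = 2 → column C
Row offset from origin: ⌊(5.4 − 1.5) / 2.3⌋ = ⌊1.696⌋ = 1 → row 1

(1, C)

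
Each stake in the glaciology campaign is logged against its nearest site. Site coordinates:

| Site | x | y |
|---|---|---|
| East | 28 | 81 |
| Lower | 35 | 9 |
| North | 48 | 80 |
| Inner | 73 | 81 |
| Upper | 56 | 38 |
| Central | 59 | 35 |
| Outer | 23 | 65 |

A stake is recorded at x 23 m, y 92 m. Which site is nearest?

East

Squared distances to each site:
East: 146.000; Lower: 7033.000; North: 769.000; Inner: 2621.000; Upper: 4005.000; Central: 4545.000; Outer: 729.000.
Minimum at East.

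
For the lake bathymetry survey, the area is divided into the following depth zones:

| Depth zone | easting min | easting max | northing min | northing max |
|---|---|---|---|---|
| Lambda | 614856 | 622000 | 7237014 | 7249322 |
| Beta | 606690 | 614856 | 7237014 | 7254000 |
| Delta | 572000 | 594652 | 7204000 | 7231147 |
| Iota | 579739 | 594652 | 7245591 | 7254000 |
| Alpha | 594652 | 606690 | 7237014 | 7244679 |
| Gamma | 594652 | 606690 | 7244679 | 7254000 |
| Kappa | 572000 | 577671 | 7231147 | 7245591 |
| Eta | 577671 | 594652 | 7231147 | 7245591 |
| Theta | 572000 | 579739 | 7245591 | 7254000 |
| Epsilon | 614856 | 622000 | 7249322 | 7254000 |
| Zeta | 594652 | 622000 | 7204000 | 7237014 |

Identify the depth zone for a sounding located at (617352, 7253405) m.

The point has easting = 617352 and northing = 7253405.
Only Epsilon satisfies 614856 ≤ easting ≤ 622000 and 7249322 ≤ northing ≤ 7254000.

Epsilon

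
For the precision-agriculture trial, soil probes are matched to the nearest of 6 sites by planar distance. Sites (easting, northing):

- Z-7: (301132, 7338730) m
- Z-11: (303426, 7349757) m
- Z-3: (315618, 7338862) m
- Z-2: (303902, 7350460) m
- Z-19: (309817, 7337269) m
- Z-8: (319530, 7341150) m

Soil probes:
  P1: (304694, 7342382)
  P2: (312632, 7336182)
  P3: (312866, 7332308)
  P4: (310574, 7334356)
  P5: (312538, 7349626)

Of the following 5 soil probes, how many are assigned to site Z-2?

1

P1 → Z-7
P2 → Z-19
P3 → Z-19
P4 → Z-19
P5 → Z-2
1 of the 5 goes to Z-2.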